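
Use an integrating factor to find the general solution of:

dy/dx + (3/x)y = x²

Using integrating factor method:

General solution: y = (1/6)x^3 + Cx^(-3)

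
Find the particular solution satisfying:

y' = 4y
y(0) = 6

General solution: y = Ce^(4x)
Applying IC y(0) = 6:
Particular solution: y = 6e^(4x)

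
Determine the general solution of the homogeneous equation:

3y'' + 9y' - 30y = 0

Characteristic equation: 3r² + 9r - 30 = 0
Divide by 3: r² + 3r - 10 = 0
Roots: r = 2, -5 (distinct real)
General solution: y = C₁e^(2x) + C₂e^(-5x)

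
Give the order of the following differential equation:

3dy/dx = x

The order is 1 (highest derivative is of order 1).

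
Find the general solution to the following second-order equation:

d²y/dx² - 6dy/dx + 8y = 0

Characteristic equation: r² - 6r + 8 = 0
Roots: r = 2, 4 (distinct real)
General solution: y = C₁e^(2x) + C₂e^(4x)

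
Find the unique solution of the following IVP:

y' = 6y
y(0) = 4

General solution: y = Ce^(6x)
Applying IC y(0) = 4:
Particular solution: y = 4e^(6x)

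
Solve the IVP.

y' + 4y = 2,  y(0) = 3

General solution: y = 1/2 + Ce^(-4x)
Applying y(0) = 3: C = 3 - 1/2 = 5/2
Particular solution: y = 1/2 + (5/2)e^(-4x)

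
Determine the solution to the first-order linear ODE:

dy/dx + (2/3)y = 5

Using integrating factor method:

General solution: y = 15/2 + Ce^(-2x/3)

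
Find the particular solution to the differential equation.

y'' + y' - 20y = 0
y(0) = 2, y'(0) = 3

General solution: y = C₁e^(4x) + C₂e^(-5x)
Applying ICs: C₁ = 13/9, C₂ = 5/9
Particular solution: y = (13/9)e^(4x) + (5/9)e^(-5x)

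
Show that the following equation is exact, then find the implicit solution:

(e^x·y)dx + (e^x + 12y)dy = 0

Verify exactness: ∂M/∂y = ∂N/∂x ✓
Find F(x,y) such that ∂F/∂x = M, ∂F/∂y = N
Solution: e^x·y + 6y² = C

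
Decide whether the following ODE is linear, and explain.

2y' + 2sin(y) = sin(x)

Nonlinear (sin(y) is nonlinear in y)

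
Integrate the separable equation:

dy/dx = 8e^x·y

Separating variables and integrating:
ln|y| = 8e^x + C

General solution: y = Ce^(8e^x)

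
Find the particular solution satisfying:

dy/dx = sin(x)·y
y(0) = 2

General solution: y = Ce^(-cos(x))
Applying IC y(0) = 2:
Particular solution: y = 2e^(1-cos(x))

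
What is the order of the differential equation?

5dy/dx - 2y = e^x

The order is 1 (highest derivative is of order 1).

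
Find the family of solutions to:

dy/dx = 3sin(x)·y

Separating variables and integrating:
ln|y| = -3cos(x) + C

General solution: y = Ce^(-3cos(x))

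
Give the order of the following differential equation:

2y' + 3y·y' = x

The order is 1 (highest derivative is of order 1).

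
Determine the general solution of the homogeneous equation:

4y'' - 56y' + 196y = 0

Characteristic equation: 4r² - 56r + 196 = 0
Divide by 4: r² - 14r + 49 = 0
Factored: (r - 7)² = 0
Repeated root: r = 7
General solution: y = (C₁ + C₂x)e^(7x)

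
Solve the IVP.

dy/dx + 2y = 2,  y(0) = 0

General solution: y = 1 + Ce^(-2x)
Applying y(0) = 0: C = 0 - 1 = -1
Particular solution: y = 1 - e^(-2x)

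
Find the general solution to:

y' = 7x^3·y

Separating variables and integrating:
ln|y| = 7x^4/4 + C

General solution: y = Ce^(7x^4/4)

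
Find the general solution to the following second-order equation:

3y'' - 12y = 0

Characteristic equation: 3r² - 12 = 0
Divide by 3: r² - 4 = 0
Roots: r = 2, -2 (distinct real)
General solution: y = C₁e^(2x) + C₂e^(-2x)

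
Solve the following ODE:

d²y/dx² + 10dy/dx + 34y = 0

Characteristic equation: r² + 10r + 34 = 0
Roots: r = -5 ± 3i (complex conjugates)
General solution: y = e^(-5x)(C₁cos(3x) + C₂sin(3x))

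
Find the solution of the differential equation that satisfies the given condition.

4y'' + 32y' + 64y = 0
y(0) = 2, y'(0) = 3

General solution: y = (C₁ + C₂x)e^(-4x)
Repeated root r = -4
Applying ICs: C₁ = 2, C₂ = 11
Particular solution: y = (2 + 11x)e^(-4x)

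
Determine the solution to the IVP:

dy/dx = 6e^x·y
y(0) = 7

General solution: y = Ce^(6e^x)
Applying IC y(0) = 7:
Particular solution: y = 7e^(6(e^x - 1))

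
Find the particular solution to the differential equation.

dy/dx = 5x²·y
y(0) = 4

General solution: y = Ce^(5x³/3)
Applying IC y(0) = 4:
Particular solution: y = 4e^(5x³/3)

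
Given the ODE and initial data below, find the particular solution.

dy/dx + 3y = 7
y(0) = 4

General solution: y = 7/3 + Ce^(-3x)
Applying y(0) = 4: C = 4 - 7/3 = 5/3
Particular solution: y = 7/3 + (5/3)e^(-3x)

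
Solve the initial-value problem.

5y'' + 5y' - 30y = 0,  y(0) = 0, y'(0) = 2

General solution: y = C₁e^(2x) + C₂e^(-3x)
Applying ICs: C₁ = 2/5, C₂ = -2/5
Particular solution: y = (2/5)e^(2x) - (2/5)e^(-3x)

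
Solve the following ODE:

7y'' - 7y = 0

Characteristic equation: 7r² - 7 = 0
Divide by 7: r² - 1 = 0
Roots: r = 1, -1 (distinct real)
General solution: y = C₁e^x + C₂e^(-x)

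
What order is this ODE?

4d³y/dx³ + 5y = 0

The order is 3 (highest derivative is of order 3).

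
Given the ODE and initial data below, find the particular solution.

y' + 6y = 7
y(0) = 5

General solution: y = 7/6 + Ce^(-6x)
Applying y(0) = 5: C = 5 - 7/6 = 23/6
Particular solution: y = 7/6 + (23/6)e^(-6x)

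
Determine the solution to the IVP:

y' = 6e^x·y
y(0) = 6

General solution: y = Ce^(6e^x)
Applying IC y(0) = 6:
Particular solution: y = 6e^(6(e^x - 1))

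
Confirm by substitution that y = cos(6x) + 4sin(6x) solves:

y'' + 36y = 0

Verification:
y'' = -36cos(6x) - 144sin(6x)
y'' + 36y = 0 ✓

Yes, it is a solution.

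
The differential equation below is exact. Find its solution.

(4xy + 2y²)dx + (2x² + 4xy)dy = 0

Verify exactness: ∂M/∂y = ∂N/∂x ✓
Find F(x,y) such that ∂F/∂x = M, ∂F/∂y = N
Solution: 2x²y + 2xy² = C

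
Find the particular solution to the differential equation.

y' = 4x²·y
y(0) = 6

General solution: y = Ce^(4x³/3)
Applying IC y(0) = 6:
Particular solution: y = 6e^(4x³/3)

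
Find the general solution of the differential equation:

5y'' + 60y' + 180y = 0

Characteristic equation: 5r² + 60r + 180 = 0
Divide by 5: r² + 12r + 36 = 0
Factored: (r + 6)² = 0
Repeated root: r = -6
General solution: y = (C₁ + C₂x)e^(-6x)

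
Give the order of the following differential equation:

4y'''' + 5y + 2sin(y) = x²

The order is 4 (highest derivative is of order 4).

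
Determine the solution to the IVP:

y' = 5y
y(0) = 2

General solution: y = Ce^(5x)
Applying IC y(0) = 2:
Particular solution: y = 2e^(5x)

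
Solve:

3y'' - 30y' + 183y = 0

Characteristic equation: 3r² - 30r + 183 = 0
Divide by 3: r² - 10r + 61 = 0
Roots: r = 5 ± 6i (complex conjugates)
General solution: y = e^(5x)(C₁cos(6x) + C₂sin(6x))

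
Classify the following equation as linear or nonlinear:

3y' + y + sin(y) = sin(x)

Nonlinear (sin(y) is nonlinear in y)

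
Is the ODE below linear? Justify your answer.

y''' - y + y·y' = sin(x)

No. Nonlinear (product y·y')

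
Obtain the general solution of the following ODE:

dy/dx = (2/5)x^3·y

Separating variables and integrating:
ln|y| = x^4/10 + C

General solution: y = Ce^(x^4/10)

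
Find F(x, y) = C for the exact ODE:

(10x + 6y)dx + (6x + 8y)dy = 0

Verify exactness: ∂M/∂y = ∂N/∂x ✓
Find F(x,y) such that ∂F/∂x = M, ∂F/∂y = N
Solution: 5x² + 6xy + 4y² = C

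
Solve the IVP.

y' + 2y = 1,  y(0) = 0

General solution: y = 1/2 + Ce^(-2x)
Applying y(0) = 0: C = 0 - 1/2 = -1/2
Particular solution: y = 1/2 - (1/2)e^(-2x)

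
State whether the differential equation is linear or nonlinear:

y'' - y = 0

Linear (y and its derivatives appear to the first power only, no products of y terms)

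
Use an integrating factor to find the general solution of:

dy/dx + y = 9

Using integrating factor method:

General solution: y = 9 + Ce^(-x)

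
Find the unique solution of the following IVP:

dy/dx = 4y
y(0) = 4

General solution: y = Ce^(4x)
Applying IC y(0) = 4:
Particular solution: y = 4e^(4x)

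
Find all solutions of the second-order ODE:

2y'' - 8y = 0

Characteristic equation: 2r² - 8 = 0
Divide by 2: r² - 4 = 0
Roots: r = 2, -2 (distinct real)
General solution: y = C₁e^(2x) + C₂e^(-2x)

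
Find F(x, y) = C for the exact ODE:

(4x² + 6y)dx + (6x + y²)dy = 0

Verify exactness: ∂M/∂y = ∂N/∂x ✓
Find F(x,y) such that ∂F/∂x = M, ∂F/∂y = N
Solution: 4x³/3 + 6xy + y³/3 = C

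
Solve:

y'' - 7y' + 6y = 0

Characteristic equation: r² - 7r + 6 = 0
Roots: r = 1, 6 (distinct real)
General solution: y = C₁e^x + C₂e^(6x)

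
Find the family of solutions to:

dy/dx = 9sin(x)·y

Separating variables and integrating:
ln|y| = -9cos(x) + C

General solution: y = Ce^(-9cos(x))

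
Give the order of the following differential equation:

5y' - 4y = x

The order is 1 (highest derivative is of order 1).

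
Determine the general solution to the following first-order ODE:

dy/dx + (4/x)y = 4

Using integrating factor method:

General solution: y = (4/5)x + Cx^(-4)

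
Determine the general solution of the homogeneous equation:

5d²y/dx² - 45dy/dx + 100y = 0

Characteristic equation: 5r² - 45r + 100 = 0
Divide by 5: r² - 9r + 20 = 0
Roots: r = 4, 5 (distinct real)
General solution: y = C₁e^(4x) + C₂e^(5x)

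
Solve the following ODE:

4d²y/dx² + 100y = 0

Characteristic equation: 4r² + 100 = 0
Divide by 4: r² + 25 = 0
Roots: r = ±5i (complex conjugates)
General solution: y = C₁cos(5x) + C₂sin(5x)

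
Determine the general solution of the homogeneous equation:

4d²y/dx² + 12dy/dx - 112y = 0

Characteristic equation: 4r² + 12r - 112 = 0
Divide by 4: r² + 3r - 28 = 0
Roots: r = 4, -7 (distinct real)
General solution: y = C₁e^(4x) + C₂e^(-7x)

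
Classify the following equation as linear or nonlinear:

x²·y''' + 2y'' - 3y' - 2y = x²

Linear (y and its derivatives appear to the first power only, no products of y terms)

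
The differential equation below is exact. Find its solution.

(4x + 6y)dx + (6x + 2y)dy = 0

Verify exactness: ∂M/∂y = ∂N/∂x ✓
Find F(x,y) such that ∂F/∂x = M, ∂F/∂y = N
Solution: 2x² + 6xy + y² = C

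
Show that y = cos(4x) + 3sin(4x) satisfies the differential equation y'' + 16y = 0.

Verification:
y'' = -16cos(4x) - 48sin(4x)
y'' + 16y = 0 ✓

Yes, it is a solution.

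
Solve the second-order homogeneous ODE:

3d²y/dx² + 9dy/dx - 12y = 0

Characteristic equation: 3r² + 9r - 12 = 0
Divide by 3: r² + 3r - 4 = 0
Roots: r = 1, -4 (distinct real)
General solution: y = C₁e^x + C₂e^(-4x)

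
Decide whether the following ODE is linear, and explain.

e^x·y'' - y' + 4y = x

Linear (y and its derivatives appear to the first power only, no products of y terms)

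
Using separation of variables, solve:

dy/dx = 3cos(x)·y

Separating variables and integrating:
ln|y| = 3sin(x) + C

General solution: y = Ce^(3sin(x))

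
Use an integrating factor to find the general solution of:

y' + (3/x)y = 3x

Using integrating factor method:

General solution: y = (3/5)x^2 + Cx^(-3)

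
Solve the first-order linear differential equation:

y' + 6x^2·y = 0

Using integrating factor method:

General solution: y = Ce^(-2x^3)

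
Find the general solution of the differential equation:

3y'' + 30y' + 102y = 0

Characteristic equation: 3r² + 30r + 102 = 0
Divide by 3: r² + 10r + 34 = 0
Roots: r = -5 ± 3i (complex conjugates)
General solution: y = e^(-5x)(C₁cos(3x) + C₂sin(3x))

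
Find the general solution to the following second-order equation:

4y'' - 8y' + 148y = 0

Characteristic equation: 4r² - 8r + 148 = 0
Divide by 4: r² - 2r + 37 = 0
Roots: r = 1 ± 6i (complex conjugates)
General solution: y = e^x(C₁cos(6x) + C₂sin(6x))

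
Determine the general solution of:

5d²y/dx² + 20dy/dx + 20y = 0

Characteristic equation: 5r² + 20r + 20 = 0
Divide by 5: r² + 4r + 4 = 0
Factored: (r + 2)² = 0
Repeated root: r = -2
General solution: y = (C₁ + C₂x)e^(-2x)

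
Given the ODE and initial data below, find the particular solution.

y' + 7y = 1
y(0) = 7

General solution: y = 1/7 + Ce^(-7x)
Applying y(0) = 7: C = 7 - 1/7 = 48/7
Particular solution: y = 1/7 + (48/7)e^(-7x)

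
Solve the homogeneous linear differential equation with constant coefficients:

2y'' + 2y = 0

Characteristic equation: 2r² + 2 = 0
Divide by 2: r² + 1 = 0
Roots: r = ±i (complex conjugates)
General solution: y = C₁cos(x) + C₂sin(x)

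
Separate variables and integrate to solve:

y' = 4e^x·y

Separating variables and integrating:
ln|y| = 4e^x + C

General solution: y = Ce^(4e^x)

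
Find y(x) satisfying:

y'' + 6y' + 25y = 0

Characteristic equation: r² + 6r + 25 = 0
Roots: r = -3 ± 4i (complex conjugates)
General solution: y = e^(-3x)(C₁cos(4x) + C₂sin(4x))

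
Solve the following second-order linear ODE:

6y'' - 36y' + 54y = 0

Characteristic equation: 6r² - 36r + 54 = 0
Divide by 6: r² - 6r + 9 = 0
Factored: (r - 3)² = 0
Repeated root: r = 3
General solution: y = (C₁ + C₂x)e^(3x)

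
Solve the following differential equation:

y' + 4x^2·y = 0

Using integrating factor method:

General solution: y = Ce^(-4x^3/3)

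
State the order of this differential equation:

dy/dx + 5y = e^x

The order is 1 (highest derivative is of order 1).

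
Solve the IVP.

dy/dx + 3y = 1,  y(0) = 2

General solution: y = 1/3 + Ce^(-3x)
Applying y(0) = 2: C = 2 - 1/3 = 5/3
Particular solution: y = 1/3 + (5/3)e^(-3x)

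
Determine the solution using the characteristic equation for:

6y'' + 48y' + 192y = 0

Characteristic equation: 6r² + 48r + 192 = 0
Divide by 6: r² + 8r + 32 = 0
Roots: r = -4 ± 4i (complex conjugates)
General solution: y = e^(-4x)(C₁cos(4x) + C₂sin(4x))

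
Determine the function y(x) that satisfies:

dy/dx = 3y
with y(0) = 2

General solution: y = Ce^(3x)
Applying IC y(0) = 2:
Particular solution: y = 2e^(3x)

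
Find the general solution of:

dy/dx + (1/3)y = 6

Using integrating factor method:

General solution: y = 18 + Ce^(-x/3)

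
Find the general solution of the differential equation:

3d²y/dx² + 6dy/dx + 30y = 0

Characteristic equation: 3r² + 6r + 30 = 0
Divide by 3: r² + 2r + 10 = 0
Roots: r = -1 ± 3i (complex conjugates)
General solution: y = e^(-x)(C₁cos(3x) + C₂sin(3x))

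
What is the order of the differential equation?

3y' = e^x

The order is 1 (highest derivative is of order 1).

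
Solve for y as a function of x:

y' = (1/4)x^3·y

Separating variables and integrating:
ln|y| = x^4/16 + C

General solution: y = Ce^(x^4/16)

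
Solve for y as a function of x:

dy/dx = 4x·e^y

Separating variables and integrating:
-e^(-y) = 2x² + C

General solution: y = -ln(C - 2x²)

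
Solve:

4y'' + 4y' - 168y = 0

Characteristic equation: 4r² + 4r - 168 = 0
Divide by 4: r² + r - 42 = 0
Roots: r = 6, -7 (distinct real)
General solution: y = C₁e^(6x) + C₂e^(-7x)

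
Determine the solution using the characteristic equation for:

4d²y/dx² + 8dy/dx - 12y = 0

Characteristic equation: 4r² + 8r - 12 = 0
Divide by 4: r² + 2r - 3 = 0
Roots: r = 1, -3 (distinct real)
General solution: y = C₁e^x + C₂e^(-3x)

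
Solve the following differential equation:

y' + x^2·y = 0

Using integrating factor method:

General solution: y = Ce^(-x^3/3)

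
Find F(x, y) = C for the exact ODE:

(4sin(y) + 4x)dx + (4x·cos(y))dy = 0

Verify exactness: ∂M/∂y = ∂N/∂x ✓
Find F(x,y) such that ∂F/∂x = M, ∂F/∂y = N
Solution: 4x·sin(y) + 2x² = C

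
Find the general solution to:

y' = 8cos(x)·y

Separating variables and integrating:
ln|y| = 8sin(x) + C

General solution: y = Ce^(8sin(x))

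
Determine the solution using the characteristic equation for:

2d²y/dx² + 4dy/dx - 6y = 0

Characteristic equation: 2r² + 4r - 6 = 0
Divide by 2: r² + 2r - 3 = 0
Roots: r = 1, -3 (distinct real)
General solution: y = C₁e^x + C₂e^(-3x)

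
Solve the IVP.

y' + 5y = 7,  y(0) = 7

General solution: y = 7/5 + Ce^(-5x)
Applying y(0) = 7: C = 7 - 7/5 = 28/5
Particular solution: y = 7/5 + (28/5)e^(-5x)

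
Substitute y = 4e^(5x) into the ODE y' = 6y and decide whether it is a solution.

Verification:
y = 4e^(5x)
y' = 20e^(5x)
But 6y = 24e^(5x)
y' ≠ 6y — the derivative does not match

No, it is not a solution.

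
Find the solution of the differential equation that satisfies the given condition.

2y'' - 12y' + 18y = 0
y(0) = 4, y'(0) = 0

General solution: y = (C₁ + C₂x)e^(3x)
Repeated root r = 3
Applying ICs: C₁ = 4, C₂ = -12
Particular solution: y = (4 - 12x)e^(3x)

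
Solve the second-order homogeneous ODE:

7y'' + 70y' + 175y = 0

Characteristic equation: 7r² + 70r + 175 = 0
Divide by 7: r² + 10r + 25 = 0
Factored: (r + 5)² = 0
Repeated root: r = -5
General solution: y = (C₁ + C₂x)e^(-5x)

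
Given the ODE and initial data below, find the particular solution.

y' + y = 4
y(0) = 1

General solution: y = 4 + Ce^(-x)
Applying y(0) = 1: C = 1 - 4 = -3
Particular solution: y = 4 - 3e^(-x)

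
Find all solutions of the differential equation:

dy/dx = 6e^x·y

Separating variables and integrating:
ln|y| = 6e^x + C

General solution: y = Ce^(6e^x)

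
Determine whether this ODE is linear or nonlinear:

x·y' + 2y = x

Linear (y and its derivatives appear to the first power only, no products of y terms)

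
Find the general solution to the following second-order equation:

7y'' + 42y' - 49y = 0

Characteristic equation: 7r² + 42r - 49 = 0
Divide by 7: r² + 6r - 7 = 0
Roots: r = 1, -7 (distinct real)
General solution: y = C₁e^x + C₂e^(-7x)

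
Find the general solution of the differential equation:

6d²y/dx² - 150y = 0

Characteristic equation: 6r² - 150 = 0
Divide by 6: r² - 25 = 0
Roots: r = 5, -5 (distinct real)
General solution: y = C₁e^(5x) + C₂e^(-5x)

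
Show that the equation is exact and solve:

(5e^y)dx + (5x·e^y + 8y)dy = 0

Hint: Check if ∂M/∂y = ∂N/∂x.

Verify exactness: ∂M/∂y = ∂N/∂x ✓
Find F(x,y) such that ∂F/∂x = M, ∂F/∂y = N
Solution: 5x·e^y + 4y² = C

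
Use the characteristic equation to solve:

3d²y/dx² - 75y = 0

Characteristic equation: 3r² - 75 = 0
Divide by 3: r² - 25 = 0
Roots: r = 5, -5 (distinct real)
General solution: y = C₁e^(5x) + C₂e^(-5x)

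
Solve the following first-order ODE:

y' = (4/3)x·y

Separating variables and integrating:
ln|y| = 2x^2/3 + C

General solution: y = Ce^(2x^2/3)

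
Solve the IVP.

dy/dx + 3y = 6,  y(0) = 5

General solution: y = 2 + Ce^(-3x)
Applying y(0) = 5: C = 5 - 2 = 3
Particular solution: y = 2 + 3e^(-3x)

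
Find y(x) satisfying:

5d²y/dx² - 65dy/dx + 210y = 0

Characteristic equation: 5r² - 65r + 210 = 0
Divide by 5: r² - 13r + 42 = 0
Roots: r = 7, 6 (distinct real)
General solution: y = C₁e^(7x) + C₂e^(6x)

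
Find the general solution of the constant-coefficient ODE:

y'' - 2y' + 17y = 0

Characteristic equation: r² - 2r + 17 = 0
Roots: r = 1 ± 4i (complex conjugates)
General solution: y = e^x(C₁cos(4x) + C₂sin(4x))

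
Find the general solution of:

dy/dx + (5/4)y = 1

Using integrating factor method:

General solution: y = 4/5 + Ce^(-5x/4)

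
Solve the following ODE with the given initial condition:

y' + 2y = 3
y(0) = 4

General solution: y = 3/2 + Ce^(-2x)
Applying y(0) = 4: C = 4 - 3/2 = 5/2
Particular solution: y = 3/2 + (5/2)e^(-2x)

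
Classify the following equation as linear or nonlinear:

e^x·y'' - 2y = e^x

Linear (y and its derivatives appear to the first power only, no products of y terms)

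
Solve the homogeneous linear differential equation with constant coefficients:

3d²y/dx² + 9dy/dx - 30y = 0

Characteristic equation: 3r² + 9r - 30 = 0
Divide by 3: r² + 3r - 10 = 0
Roots: r = 2, -5 (distinct real)
General solution: y = C₁e^(2x) + C₂e^(-5x)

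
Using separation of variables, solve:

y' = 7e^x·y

Separating variables and integrating:
ln|y| = 7e^x + C

General solution: y = Ce^(7e^x)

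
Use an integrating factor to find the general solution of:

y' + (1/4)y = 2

Using integrating factor method:

General solution: y = 8 + Ce^(-x/4)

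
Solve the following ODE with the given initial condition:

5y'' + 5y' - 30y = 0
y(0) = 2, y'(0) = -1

General solution: y = C₁e^(2x) + C₂e^(-3x)
Applying ICs: C₁ = 1, C₂ = 1
Particular solution: y = e^(2x) + e^(-3x)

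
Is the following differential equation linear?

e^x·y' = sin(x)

Yes. Linear (y and its derivatives appear to the first power only, no products of y terms)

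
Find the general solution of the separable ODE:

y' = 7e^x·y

Separating variables and integrating:
ln|y| = 7e^x + C

General solution: y = Ce^(7e^x)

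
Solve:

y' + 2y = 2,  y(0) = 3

General solution: y = 1 + Ce^(-2x)
Applying y(0) = 3: C = 3 - 1 = 2
Particular solution: y = 1 + 2e^(-2x)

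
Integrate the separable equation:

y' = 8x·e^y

Separating variables and integrating:
-e^(-y) = 4x² + C

General solution: y = -ln(C - 4x²)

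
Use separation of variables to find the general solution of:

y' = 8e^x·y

Separating variables and integrating:
ln|y| = 8e^x + C

General solution: y = Ce^(8e^x)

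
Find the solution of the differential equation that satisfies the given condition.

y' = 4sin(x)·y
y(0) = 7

General solution: y = Ce^(-4cos(x))
Applying IC y(0) = 7:
Particular solution: y = 7e^(4(1-cos(x)))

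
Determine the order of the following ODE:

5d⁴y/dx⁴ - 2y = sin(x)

The order is 4 (highest derivative is of order 4).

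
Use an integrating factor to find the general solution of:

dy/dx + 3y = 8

Using integrating factor method:

General solution: y = 8/3 + Ce^(-3x)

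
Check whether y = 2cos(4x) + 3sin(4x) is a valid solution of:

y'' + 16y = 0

Verification:
y'' = -32cos(4x) - 48sin(4x)
y'' + 16y = 0 ✓

Yes, it is a solution.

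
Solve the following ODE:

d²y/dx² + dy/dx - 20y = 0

Characteristic equation: r² + r - 20 = 0
Roots: r = 4, -5 (distinct real)
General solution: y = C₁e^(4x) + C₂e^(-5x)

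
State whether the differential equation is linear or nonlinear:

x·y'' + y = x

Linear (y and its derivatives appear to the first power only, no products of y terms)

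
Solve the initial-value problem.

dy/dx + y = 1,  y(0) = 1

General solution: y = 1 + Ce^(-x)
Applying y(0) = 1: C = 1 - 1 = 0
Particular solution: y = 1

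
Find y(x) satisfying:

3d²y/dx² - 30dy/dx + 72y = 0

Characteristic equation: 3r² - 30r + 72 = 0
Divide by 3: r² - 10r + 24 = 0
Roots: r = 4, 6 (distinct real)
General solution: y = C₁e^(4x) + C₂e^(6x)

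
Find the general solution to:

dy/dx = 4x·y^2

Separating variables and integrating:
-1/y = 2x^2 + C

General solution: y^-1 = -2x^2 + C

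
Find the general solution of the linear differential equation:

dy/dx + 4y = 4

Using integrating factor method:

General solution: y = 1 + Ce^(-4x)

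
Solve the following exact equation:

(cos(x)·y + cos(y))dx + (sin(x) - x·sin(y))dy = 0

Verify exactness: ∂M/∂y = ∂N/∂x ✓
Find F(x,y) such that ∂F/∂x = M, ∂F/∂y = N
Solution: sin(x)·y + x·cos(y) = C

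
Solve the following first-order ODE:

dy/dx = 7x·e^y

Separating variables and integrating:
-e^(-y) = 7x²/2 + C

General solution: y = -ln(C - 7x²/2)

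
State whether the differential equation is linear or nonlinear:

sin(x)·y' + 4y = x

Linear (y and its derivatives appear to the first power only, no products of y terms)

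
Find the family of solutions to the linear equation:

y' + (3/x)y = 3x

Using integrating factor method:

General solution: y = (3/5)x^2 + Cx^(-3)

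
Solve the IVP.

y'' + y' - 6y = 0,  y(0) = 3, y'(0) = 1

General solution: y = C₁e^(2x) + C₂e^(-3x)
Applying ICs: C₁ = 2, C₂ = 1
Particular solution: y = 2e^(2x) + e^(-3x)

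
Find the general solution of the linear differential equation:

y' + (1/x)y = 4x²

Using integrating factor method:

General solution: y = x^3 + C/x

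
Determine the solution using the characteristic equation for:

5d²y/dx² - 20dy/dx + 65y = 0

Characteristic equation: 5r² - 20r + 65 = 0
Divide by 5: r² - 4r + 13 = 0
Roots: r = 2 ± 3i (complex conjugates)
General solution: y = e^(2x)(C₁cos(3x) + C₂sin(3x))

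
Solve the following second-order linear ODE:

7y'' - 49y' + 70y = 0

Characteristic equation: 7r² - 49r + 70 = 0
Divide by 7: r² - 7r + 10 = 0
Roots: r = 5, 2 (distinct real)
General solution: y = C₁e^(5x) + C₂e^(2x)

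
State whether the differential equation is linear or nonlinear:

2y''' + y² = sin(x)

Nonlinear (y² term)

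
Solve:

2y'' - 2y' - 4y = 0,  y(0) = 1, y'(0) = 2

General solution: y = C₁e^(2x) + C₂e^(-x)
Applying ICs: C₁ = 1, C₂ = 0
Particular solution: y = e^(2x)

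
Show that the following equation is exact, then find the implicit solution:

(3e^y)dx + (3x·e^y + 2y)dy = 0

Verify exactness: ∂M/∂y = ∂N/∂x ✓
Find F(x,y) such that ∂F/∂x = M, ∂F/∂y = N
Solution: 3x·e^y + y² = C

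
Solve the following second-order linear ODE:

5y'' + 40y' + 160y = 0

Characteristic equation: 5r² + 40r + 160 = 0
Divide by 5: r² + 8r + 32 = 0
Roots: r = -4 ± 4i (complex conjugates)
General solution: y = e^(-4x)(C₁cos(4x) + C₂sin(4x))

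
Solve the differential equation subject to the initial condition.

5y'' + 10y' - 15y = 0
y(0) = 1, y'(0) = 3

General solution: y = C₁e^x + C₂e^(-3x)
Applying ICs: C₁ = 3/2, C₂ = -1/2
Particular solution: y = (3/2)e^x - (1/2)e^(-3x)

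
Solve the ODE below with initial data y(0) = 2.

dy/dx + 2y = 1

General solution: y = 1/2 + Ce^(-2x)
Applying y(0) = 2: C = 2 - 1/2 = 3/2
Particular solution: y = 1/2 + (3/2)e^(-2x)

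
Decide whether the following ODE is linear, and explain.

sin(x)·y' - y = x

Linear (y and its derivatives appear to the first power only, no products of y terms)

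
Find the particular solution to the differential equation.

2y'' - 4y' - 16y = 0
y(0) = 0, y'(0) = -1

General solution: y = C₁e^(4x) + C₂e^(-2x)
Applying ICs: C₁ = -1/6, C₂ = 1/6
Particular solution: y = -(1/6)e^(4x) + (1/6)e^(-2x)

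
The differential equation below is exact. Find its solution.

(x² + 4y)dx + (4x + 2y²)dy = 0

Verify exactness: ∂M/∂y = ∂N/∂x ✓
Find F(x,y) such that ∂F/∂x = M, ∂F/∂y = N
Solution: x³/3 + 4xy + 2y³/3 = C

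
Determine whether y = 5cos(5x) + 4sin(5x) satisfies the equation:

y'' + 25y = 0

Verification:
y'' = -125cos(5x) - 100sin(5x)
y'' + 25y = 0 ✓

Yes, it is a solution.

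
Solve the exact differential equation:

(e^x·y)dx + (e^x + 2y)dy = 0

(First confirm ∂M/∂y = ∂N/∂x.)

Verify exactness: ∂M/∂y = ∂N/∂x ✓
Find F(x,y) such that ∂F/∂x = M, ∂F/∂y = N
Solution: e^x·y + y² = C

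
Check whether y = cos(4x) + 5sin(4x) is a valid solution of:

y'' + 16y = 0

Verification:
y'' = -16cos(4x) - 80sin(4x)
y'' + 16y = 0 ✓

Yes, it is a solution.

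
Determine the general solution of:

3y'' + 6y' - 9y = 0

Characteristic equation: 3r² + 6r - 9 = 0
Divide by 3: r² + 2r - 3 = 0
Roots: r = 1, -3 (distinct real)
General solution: y = C₁e^x + C₂e^(-3x)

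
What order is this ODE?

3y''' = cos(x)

The order is 3 (highest derivative is of order 3).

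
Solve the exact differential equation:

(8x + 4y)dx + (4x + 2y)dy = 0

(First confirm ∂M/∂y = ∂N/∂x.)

Verify exactness: ∂M/∂y = ∂N/∂x ✓
Find F(x,y) such that ∂F/∂x = M, ∂F/∂y = N
Solution: 4x² + 4xy + y² = C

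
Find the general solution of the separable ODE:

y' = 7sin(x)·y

Separating variables and integrating:
ln|y| = -7cos(x) + C

General solution: y = Ce^(-7cos(x))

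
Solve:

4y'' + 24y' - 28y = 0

Characteristic equation: 4r² + 24r - 28 = 0
Divide by 4: r² + 6r - 7 = 0
Roots: r = 1, -7 (distinct real)
General solution: y = C₁e^x + C₂e^(-7x)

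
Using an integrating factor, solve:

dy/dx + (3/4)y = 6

Using integrating factor method:

General solution: y = 8 + Ce^(-3x/4)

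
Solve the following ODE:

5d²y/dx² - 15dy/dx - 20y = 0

Characteristic equation: 5r² - 15r - 20 = 0
Divide by 5: r² - 3r - 4 = 0
Roots: r = 4, -1 (distinct real)
General solution: y = C₁e^(4x) + C₂e^(-x)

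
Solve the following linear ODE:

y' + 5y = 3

Using integrating factor method:

General solution: y = 3/5 + Ce^(-5x)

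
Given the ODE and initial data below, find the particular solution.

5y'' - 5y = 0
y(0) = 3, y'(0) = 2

General solution: y = C₁e^x + C₂e^(-x)
Applying ICs: C₁ = 5/2, C₂ = 1/2
Particular solution: y = (5/2)e^x + (1/2)e^(-x)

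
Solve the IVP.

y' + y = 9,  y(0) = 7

General solution: y = 9 + Ce^(-x)
Applying y(0) = 7: C = 7 - 9 = -2
Particular solution: y = 9 - 2e^(-x)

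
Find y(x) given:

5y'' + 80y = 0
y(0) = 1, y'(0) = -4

General solution: y = C₁cos(4x) + C₂sin(4x)
Complex roots r = ±4i
Applying ICs: C₁ = 1, C₂ = -1
Particular solution: y = cos(4x) - sin(4x)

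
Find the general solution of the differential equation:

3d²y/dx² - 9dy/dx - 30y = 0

Characteristic equation: 3r² - 9r - 30 = 0
Divide by 3: r² - 3r - 10 = 0
Roots: r = 5, -2 (distinct real)
General solution: y = C₁e^(5x) + C₂e^(-2x)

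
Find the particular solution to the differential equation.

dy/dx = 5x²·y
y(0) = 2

General solution: y = Ce^(5x³/3)
Applying IC y(0) = 2:
Particular solution: y = 2e^(5x³/3)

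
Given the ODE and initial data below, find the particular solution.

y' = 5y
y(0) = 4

General solution: y = Ce^(5x)
Applying IC y(0) = 4:
Particular solution: y = 4e^(5x)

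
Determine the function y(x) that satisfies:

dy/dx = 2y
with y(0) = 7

General solution: y = Ce^(2x)
Applying IC y(0) = 7:
Particular solution: y = 7e^(2x)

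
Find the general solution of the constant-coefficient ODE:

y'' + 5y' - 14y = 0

Characteristic equation: r² + 5r - 14 = 0
Roots: r = 2, -7 (distinct real)
General solution: y = C₁e^(2x) + C₂e^(-7x)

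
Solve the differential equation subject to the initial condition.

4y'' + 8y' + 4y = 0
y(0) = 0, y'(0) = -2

General solution: y = (C₁ + C₂x)e^(-x)
Repeated root r = -1
Applying ICs: C₁ = 0, C₂ = -2
Particular solution: y = -2xe^(-x)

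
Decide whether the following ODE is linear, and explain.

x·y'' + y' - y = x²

Linear (y and its derivatives appear to the first power only, no products of y terms)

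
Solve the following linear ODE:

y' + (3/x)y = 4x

Using integrating factor method:

General solution: y = (4/5)x^2 + Cx^(-3)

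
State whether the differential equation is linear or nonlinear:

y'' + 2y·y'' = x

Nonlinear (y·y'' term)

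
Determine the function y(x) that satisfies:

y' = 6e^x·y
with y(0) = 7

General solution: y = Ce^(6e^x)
Applying IC y(0) = 7:
Particular solution: y = 7e^(6(e^x - 1))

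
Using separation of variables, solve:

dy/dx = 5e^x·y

Separating variables and integrating:
ln|y| = 5e^x + C

General solution: y = Ce^(5e^x)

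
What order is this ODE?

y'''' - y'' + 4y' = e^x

The order is 4 (highest derivative is of order 4).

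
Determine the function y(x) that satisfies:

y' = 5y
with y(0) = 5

General solution: y = Ce^(5x)
Applying IC y(0) = 5:
Particular solution: y = 5e^(5x)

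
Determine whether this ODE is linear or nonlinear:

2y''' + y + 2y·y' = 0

Nonlinear (product y·y')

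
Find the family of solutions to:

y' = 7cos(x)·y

Separating variables and integrating:
ln|y| = 7sin(x) + C

General solution: y = Ce^(7sin(x))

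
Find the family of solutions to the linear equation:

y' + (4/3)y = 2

Using integrating factor method:

General solution: y = 3/2 + Ce^(-4x/3)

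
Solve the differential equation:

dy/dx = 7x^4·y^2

Separating variables and integrating:
-1/y = 7x^5/5 + C

General solution: y^-1 = (-7/5)x^5 + C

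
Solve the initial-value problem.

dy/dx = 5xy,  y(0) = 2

General solution: y = Ce^(5x²/2)
Applying IC y(0) = 2:
Particular solution: y = 2e^(5x²/2)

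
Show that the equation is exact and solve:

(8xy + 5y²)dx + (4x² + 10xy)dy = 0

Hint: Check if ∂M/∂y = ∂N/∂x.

Verify exactness: ∂M/∂y = ∂N/∂x ✓
Find F(x,y) such that ∂F/∂x = M, ∂F/∂y = N
Solution: 4x²y + 5xy² = C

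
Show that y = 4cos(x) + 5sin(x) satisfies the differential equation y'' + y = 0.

Verification:
y'' = -4cos(x) - 5sin(x)
y'' + y = 0 ✓

Yes, it is a solution.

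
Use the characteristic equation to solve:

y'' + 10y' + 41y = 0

Characteristic equation: r² + 10r + 41 = 0
Roots: r = -5 ± 4i (complex conjugates)
General solution: y = e^(-5x)(C₁cos(4x) + C₂sin(4x))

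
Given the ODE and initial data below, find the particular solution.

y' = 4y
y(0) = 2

General solution: y = Ce^(4x)
Applying IC y(0) = 2:
Particular solution: y = 2e^(4x)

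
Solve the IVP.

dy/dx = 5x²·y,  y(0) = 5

General solution: y = Ce^(5x³/3)
Applying IC y(0) = 5:
Particular solution: y = 5e^(5x³/3)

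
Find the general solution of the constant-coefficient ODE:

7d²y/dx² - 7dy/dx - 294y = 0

Characteristic equation: 7r² - 7r - 294 = 0
Divide by 7: r² - r - 42 = 0
Roots: r = 7, -6 (distinct real)
General solution: y = C₁e^(7x) + C₂e^(-6x)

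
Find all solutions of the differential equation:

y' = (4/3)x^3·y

Separating variables and integrating:
ln|y| = x^4/3 + C

General solution: y = Ce^(x^4/3)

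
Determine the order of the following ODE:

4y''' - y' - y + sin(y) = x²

The order is 3 (highest derivative is of order 3).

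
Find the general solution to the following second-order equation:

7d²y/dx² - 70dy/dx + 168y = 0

Characteristic equation: 7r² - 70r + 168 = 0
Divide by 7: r² - 10r + 24 = 0
Roots: r = 4, 6 (distinct real)
General solution: y = C₁e^(4x) + C₂e^(6x)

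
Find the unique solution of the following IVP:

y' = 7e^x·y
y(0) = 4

General solution: y = Ce^(7e^x)
Applying IC y(0) = 4:
Particular solution: y = 4e^(7(e^x - 1))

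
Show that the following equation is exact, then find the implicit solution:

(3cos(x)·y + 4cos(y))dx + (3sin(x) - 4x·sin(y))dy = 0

Verify exactness: ∂M/∂y = ∂N/∂x ✓
Find F(x,y) such that ∂F/∂x = M, ∂F/∂y = N
Solution: 3sin(x)·y + 4x·cos(y) = C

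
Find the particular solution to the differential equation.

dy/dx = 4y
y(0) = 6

General solution: y = Ce^(4x)
Applying IC y(0) = 6:
Particular solution: y = 6e^(4x)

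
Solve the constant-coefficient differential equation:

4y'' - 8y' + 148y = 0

Characteristic equation: 4r² - 8r + 148 = 0
Divide by 4: r² - 2r + 37 = 0
Roots: r = 1 ± 6i (complex conjugates)
General solution: y = e^x(C₁cos(6x) + C₂sin(6x))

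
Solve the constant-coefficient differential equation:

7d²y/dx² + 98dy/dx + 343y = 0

Characteristic equation: 7r² + 98r + 343 = 0
Divide by 7: r² + 14r + 49 = 0
Factored: (r + 7)² = 0
Repeated root: r = -7
General solution: y = (C₁ + C₂x)e^(-7x)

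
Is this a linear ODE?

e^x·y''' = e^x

Yes. Linear (y and its derivatives appear to the first power only, no products of y terms)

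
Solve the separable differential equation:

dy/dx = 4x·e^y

Separating variables and integrating:
-e^(-y) = 2x² + C

General solution: y = -ln(C - 2x²)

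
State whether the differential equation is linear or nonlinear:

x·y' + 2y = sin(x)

Linear (y and its derivatives appear to the first power only, no products of y terms)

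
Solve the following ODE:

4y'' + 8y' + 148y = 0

Characteristic equation: 4r² + 8r + 148 = 0
Divide by 4: r² + 2r + 37 = 0
Roots: r = -1 ± 6i (complex conjugates)
General solution: y = e^(-x)(C₁cos(6x) + C₂sin(6x))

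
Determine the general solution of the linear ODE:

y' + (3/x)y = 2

Using integrating factor method:

General solution: y = (1/2)x + Cx^(-3)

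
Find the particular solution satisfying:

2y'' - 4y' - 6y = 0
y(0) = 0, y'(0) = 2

General solution: y = C₁e^(3x) + C₂e^(-x)
Applying ICs: C₁ = 1/2, C₂ = -1/2
Particular solution: y = (1/2)e^(3x) - (1/2)e^(-x)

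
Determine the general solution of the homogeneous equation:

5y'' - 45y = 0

Characteristic equation: 5r² - 45 = 0
Divide by 5: r² - 9 = 0
Roots: r = 3, -3 (distinct real)
General solution: y = C₁e^(3x) + C₂e^(-3x)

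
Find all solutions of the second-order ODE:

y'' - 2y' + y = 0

Characteristic equation: r² - 2r + 1 = 0
Factored: (r - 1)² = 0
Repeated root: r = 1
General solution: y = (C₁ + C₂x)e^x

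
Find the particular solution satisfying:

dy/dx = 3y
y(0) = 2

General solution: y = Ce^(3x)
Applying IC y(0) = 2:
Particular solution: y = 2e^(3x)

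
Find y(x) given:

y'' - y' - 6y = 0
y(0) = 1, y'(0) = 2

General solution: y = C₁e^(3x) + C₂e^(-2x)
Applying ICs: C₁ = 4/5, C₂ = 1/5
Particular solution: y = (4/5)e^(3x) + (1/5)e^(-2x)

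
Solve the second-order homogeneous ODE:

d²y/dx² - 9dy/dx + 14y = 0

Characteristic equation: r² - 9r + 14 = 0
Roots: r = 2, 7 (distinct real)
General solution: y = C₁e^(2x) + C₂e^(7x)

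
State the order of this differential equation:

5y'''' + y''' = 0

The order is 4 (highest derivative is of order 4).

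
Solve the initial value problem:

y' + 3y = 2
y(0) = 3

General solution: y = 2/3 + Ce^(-3x)
Applying y(0) = 3: C = 3 - 2/3 = 7/3
Particular solution: y = 2/3 + (7/3)e^(-3x)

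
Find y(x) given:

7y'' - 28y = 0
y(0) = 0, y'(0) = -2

General solution: y = C₁e^(2x) + C₂e^(-2x)
Applying ICs: C₁ = -1/2, C₂ = 1/2
Particular solution: y = -(1/2)e^(2x) + (1/2)e^(-2x)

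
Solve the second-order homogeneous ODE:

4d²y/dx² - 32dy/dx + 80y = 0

Characteristic equation: 4r² - 32r + 80 = 0
Divide by 4: r² - 8r + 20 = 0
Roots: r = 4 ± 2i (complex conjugates)
General solution: y = e^(4x)(C₁cos(2x) + C₂sin(2x))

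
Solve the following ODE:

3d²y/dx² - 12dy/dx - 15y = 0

Characteristic equation: 3r² - 12r - 15 = 0
Divide by 3: r² - 4r - 5 = 0
Roots: r = 5, -1 (distinct real)
General solution: y = C₁e^(5x) + C₂e^(-x)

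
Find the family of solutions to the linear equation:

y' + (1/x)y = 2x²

Using integrating factor method:

General solution: y = (1/2)x^3 + C/x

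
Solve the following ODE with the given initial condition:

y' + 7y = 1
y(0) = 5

General solution: y = 1/7 + Ce^(-7x)
Applying y(0) = 5: C = 5 - 1/7 = 34/7
Particular solution: y = 1/7 + (34/7)e^(-7x)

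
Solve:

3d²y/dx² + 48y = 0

Characteristic equation: 3r² + 48 = 0
Divide by 3: r² + 16 = 0
Roots: r = ±4i (complex conjugates)
General solution: y = C₁cos(4x) + C₂sin(4x)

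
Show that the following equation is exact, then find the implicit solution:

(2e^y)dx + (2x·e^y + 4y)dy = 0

Verify exactness: ∂M/∂y = ∂N/∂x ✓
Find F(x,y) such that ∂F/∂x = M, ∂F/∂y = N
Solution: 2x·e^y + 2y² = C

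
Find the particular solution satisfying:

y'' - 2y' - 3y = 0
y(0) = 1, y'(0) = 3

General solution: y = C₁e^(3x) + C₂e^(-x)
Applying ICs: C₁ = 1, C₂ = 0
Particular solution: y = e^(3x)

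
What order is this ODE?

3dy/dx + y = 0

The order is 1 (highest derivative is of order 1).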